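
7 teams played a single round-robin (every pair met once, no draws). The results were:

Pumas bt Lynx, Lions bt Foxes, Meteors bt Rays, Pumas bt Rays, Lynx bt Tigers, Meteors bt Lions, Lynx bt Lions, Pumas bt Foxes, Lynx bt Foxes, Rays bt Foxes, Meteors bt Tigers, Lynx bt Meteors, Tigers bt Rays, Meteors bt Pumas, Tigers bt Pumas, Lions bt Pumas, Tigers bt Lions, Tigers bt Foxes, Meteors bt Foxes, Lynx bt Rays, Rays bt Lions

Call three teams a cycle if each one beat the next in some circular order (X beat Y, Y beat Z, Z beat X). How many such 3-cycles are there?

Win totals: Rays 2, Foxes 0, Meteors 5, Tigers 4, Lynx 5, Lions 2, Pumas 3.
A team with w wins dominates both others in C(w,2) triples; summing gives 1 + 0 + 10 + 6 + 10 + 1 + 3 = 31 transitive triples.
Total triples C(7,3) = 35, so cyclic triples = 35 − 31 = 4.

4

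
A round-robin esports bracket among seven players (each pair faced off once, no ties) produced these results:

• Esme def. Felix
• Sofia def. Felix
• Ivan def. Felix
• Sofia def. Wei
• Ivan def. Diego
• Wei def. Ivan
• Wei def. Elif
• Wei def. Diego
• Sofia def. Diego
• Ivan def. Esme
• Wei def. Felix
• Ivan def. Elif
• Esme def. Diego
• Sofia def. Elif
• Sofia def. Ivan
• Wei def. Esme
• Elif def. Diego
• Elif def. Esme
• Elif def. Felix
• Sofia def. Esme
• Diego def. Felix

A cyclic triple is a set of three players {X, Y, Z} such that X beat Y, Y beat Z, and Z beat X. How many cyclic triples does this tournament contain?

Win totals: Wei 5, Esme 2, Diego 1, Sofia 6, Ivan 4, Felix 0, Elif 3.
A player with w wins dominates both others in C(w,2) triples; summing gives 10 + 1 + 0 + 15 + 6 + 0 + 3 = 35 transitive triples.
Total triples C(7,3) = 35, so cyclic triples = 35 − 35 = 0.

0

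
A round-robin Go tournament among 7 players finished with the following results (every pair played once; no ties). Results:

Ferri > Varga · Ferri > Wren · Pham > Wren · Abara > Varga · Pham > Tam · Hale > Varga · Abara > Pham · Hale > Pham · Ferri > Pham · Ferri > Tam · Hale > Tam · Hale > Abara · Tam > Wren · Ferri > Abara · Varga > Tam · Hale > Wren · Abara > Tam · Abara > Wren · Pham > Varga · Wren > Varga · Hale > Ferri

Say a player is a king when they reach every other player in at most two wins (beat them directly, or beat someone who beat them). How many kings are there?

Varga cannot reach Hale, Abara, Pham, Ferri in two steps.
Tam cannot reach Hale, Abara, Pham, Ferri in two steps.
Wren cannot reach Hale, Abara, Pham, Ferri in two steps.
Hale reaches everyone (king).
Abara cannot reach Hale, Ferri in two steps.
Pham cannot reach Hale, Abara, Ferri in two steps.
Ferri cannot reach Hale in two steps.
Kings: Hale — 1.

1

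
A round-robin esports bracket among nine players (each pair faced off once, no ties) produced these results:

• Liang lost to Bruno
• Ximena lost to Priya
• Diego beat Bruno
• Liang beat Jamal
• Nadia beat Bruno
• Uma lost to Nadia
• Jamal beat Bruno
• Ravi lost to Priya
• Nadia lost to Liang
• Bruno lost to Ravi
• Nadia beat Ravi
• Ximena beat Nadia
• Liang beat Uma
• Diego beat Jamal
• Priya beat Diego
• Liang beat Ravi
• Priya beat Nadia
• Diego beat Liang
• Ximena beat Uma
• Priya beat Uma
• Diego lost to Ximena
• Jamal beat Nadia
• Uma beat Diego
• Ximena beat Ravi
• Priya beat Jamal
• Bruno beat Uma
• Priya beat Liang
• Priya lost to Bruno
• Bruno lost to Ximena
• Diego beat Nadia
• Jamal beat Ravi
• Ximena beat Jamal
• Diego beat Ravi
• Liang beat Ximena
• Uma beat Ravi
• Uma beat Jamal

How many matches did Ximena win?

6

Ximena's results: beat Jamal, Nadia, Ravi, Uma, Diego, Bruno; lost to Liang, Priya.
That is 6 wins.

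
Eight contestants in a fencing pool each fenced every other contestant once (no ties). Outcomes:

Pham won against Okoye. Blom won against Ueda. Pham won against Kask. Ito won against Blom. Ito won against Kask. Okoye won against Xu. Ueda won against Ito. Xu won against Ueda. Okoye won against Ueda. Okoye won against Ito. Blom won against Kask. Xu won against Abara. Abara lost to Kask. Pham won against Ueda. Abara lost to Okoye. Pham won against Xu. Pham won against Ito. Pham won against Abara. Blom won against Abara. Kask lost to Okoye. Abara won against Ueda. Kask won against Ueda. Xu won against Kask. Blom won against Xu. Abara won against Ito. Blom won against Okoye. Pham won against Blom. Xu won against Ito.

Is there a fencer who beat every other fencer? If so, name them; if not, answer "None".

Pham has 7 wins out of 7 opponents — a perfect record.

Pham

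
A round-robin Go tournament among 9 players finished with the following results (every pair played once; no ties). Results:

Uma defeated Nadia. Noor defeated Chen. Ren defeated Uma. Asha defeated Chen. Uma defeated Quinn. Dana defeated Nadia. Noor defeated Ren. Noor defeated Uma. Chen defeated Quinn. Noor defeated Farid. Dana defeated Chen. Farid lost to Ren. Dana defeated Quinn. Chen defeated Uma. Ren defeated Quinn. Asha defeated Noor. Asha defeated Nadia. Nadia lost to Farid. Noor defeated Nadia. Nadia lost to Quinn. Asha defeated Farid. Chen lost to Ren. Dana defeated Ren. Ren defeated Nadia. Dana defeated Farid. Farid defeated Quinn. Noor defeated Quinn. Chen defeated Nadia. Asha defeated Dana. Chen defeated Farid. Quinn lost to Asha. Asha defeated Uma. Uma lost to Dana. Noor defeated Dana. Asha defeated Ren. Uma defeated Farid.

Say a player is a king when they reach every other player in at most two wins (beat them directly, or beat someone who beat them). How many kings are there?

1

Dana cannot reach Noor, Asha in two steps.
Chen cannot reach Dana, Ren, Noor, Asha in two steps.
Ren cannot reach Dana, Noor, Asha in two steps.
Quinn cannot reach Dana, Chen, Ren, Farid, Noor, Asha, Uma in two steps.
Farid cannot reach Dana, Chen, Ren, Noor, Asha, Uma in two steps.
Noor cannot reach Asha in two steps.
Asha reaches everyone (king).
Uma cannot reach Dana, Chen, Ren, Noor, Asha in two steps.
Nadia cannot reach Dana, Chen, Ren, Quinn, Farid, Noor, Asha, Uma in two steps.
Kings: Asha — 1.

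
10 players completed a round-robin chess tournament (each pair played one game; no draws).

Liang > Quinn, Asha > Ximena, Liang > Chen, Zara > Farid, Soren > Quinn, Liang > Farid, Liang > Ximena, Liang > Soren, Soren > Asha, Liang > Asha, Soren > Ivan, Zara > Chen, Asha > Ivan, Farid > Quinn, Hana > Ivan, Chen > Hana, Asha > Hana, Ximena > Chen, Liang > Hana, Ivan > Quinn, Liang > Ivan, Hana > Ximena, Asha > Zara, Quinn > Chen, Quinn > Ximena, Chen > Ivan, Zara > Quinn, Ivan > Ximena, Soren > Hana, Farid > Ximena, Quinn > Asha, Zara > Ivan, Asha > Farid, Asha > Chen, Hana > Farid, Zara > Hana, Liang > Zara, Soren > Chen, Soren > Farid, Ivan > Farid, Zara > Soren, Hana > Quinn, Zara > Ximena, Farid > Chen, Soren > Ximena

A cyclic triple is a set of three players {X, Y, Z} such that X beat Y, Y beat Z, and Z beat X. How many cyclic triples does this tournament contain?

11

Win totals: Ivan 3, Asha 6, Chen 2, Quinn 3, Hana 4, Soren 7, Liang 9, Zara 7, Ximena 1, Farid 3.
A player with w wins dominates both others in C(w,2) triples; summing gives 3 + 15 + 1 + 3 + 6 + 21 + 36 + 21 + 0 + 3 = 109 transitive triples.
Total triples C(10,3) = 120, so cyclic triples = 120 − 109 = 11.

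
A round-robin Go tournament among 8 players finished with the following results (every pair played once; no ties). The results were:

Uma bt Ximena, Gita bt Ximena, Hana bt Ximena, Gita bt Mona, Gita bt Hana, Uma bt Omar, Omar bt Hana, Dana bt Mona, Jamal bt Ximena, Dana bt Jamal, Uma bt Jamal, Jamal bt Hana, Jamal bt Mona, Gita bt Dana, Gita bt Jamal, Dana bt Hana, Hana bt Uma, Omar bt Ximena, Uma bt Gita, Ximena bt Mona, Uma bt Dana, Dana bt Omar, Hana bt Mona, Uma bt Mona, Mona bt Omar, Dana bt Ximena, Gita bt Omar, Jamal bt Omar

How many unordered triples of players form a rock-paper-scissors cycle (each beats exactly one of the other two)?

Win totals: Dana 5, Omar 2, Hana 3, Jamal 4, Uma 6, Ximena 1, Gita 6, Mona 1.
A player with w wins dominates both others in C(w,2) triples; summing gives 10 + 1 + 3 + 6 + 15 + 0 + 15 + 0 = 50 transitive triples.
Total triples C(8,3) = 56, so cyclic triples = 56 − 50 = 6.

6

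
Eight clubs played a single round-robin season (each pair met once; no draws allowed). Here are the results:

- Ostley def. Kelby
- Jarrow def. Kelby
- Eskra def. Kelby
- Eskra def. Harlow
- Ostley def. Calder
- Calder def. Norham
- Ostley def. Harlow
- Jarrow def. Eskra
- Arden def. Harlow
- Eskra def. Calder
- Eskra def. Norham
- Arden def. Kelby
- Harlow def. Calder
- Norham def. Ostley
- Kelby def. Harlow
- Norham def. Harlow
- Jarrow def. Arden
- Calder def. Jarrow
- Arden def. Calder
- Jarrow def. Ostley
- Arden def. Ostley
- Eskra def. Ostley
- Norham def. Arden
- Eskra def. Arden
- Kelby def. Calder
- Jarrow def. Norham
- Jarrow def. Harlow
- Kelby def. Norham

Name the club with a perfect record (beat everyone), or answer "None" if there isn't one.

None

Highest win total is Jarrow with 6 (out of 7 possible).
Jarrow lost to Calder, so no club went undefeated.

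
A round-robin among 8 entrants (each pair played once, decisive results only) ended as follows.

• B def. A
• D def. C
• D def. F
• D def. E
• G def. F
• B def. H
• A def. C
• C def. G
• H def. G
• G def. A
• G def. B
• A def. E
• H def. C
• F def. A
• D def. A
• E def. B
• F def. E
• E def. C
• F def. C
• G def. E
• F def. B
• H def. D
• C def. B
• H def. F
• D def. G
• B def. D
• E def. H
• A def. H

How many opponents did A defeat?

3

A's results: beat C, E, H; lost to B, D, F, G.
That is 3 wins.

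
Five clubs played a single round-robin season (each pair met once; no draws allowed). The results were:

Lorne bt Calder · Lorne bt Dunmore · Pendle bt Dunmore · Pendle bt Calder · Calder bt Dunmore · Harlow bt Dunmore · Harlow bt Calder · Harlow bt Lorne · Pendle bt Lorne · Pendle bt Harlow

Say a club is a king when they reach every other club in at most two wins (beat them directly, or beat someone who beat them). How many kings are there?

Lorne cannot reach Pendle, Harlow in two steps.
Pendle reaches everyone (king).
Harlow cannot reach Pendle in two steps.
Dunmore cannot reach Lorne, Pendle, Harlow, Calder in two steps.
Calder cannot reach Lorne, Pendle, Harlow in two steps.
Kings: Pendle — 1.

1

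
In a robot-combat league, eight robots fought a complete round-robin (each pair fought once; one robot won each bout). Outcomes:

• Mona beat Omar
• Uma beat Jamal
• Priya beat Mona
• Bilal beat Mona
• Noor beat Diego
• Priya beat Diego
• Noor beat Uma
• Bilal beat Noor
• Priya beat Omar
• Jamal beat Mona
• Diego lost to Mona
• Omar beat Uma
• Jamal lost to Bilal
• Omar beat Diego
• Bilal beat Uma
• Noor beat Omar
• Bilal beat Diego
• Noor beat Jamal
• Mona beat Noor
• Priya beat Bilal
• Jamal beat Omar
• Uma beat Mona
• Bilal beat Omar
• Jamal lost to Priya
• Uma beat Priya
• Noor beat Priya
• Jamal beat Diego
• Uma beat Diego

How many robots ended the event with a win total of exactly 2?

1

Win totals: Mona 3, Noor 5, Diego 0, Bilal 6, Jamal 3, Priya 5, Omar 2, Uma 4.
Exactly 2: Omar — 1 robot.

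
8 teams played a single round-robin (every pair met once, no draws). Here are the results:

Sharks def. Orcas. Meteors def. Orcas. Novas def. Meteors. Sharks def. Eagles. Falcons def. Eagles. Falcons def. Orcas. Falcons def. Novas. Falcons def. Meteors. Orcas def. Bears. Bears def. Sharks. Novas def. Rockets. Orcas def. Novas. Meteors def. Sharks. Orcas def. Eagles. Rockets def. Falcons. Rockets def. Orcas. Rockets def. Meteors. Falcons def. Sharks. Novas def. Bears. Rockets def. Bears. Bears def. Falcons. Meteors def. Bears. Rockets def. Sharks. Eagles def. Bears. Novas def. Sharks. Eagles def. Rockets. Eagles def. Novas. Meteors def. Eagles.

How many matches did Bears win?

2

Bears' results: beat Falcons, Sharks; lost to Eagles, Rockets, Meteors, Orcas, Novas.
That is 2 wins.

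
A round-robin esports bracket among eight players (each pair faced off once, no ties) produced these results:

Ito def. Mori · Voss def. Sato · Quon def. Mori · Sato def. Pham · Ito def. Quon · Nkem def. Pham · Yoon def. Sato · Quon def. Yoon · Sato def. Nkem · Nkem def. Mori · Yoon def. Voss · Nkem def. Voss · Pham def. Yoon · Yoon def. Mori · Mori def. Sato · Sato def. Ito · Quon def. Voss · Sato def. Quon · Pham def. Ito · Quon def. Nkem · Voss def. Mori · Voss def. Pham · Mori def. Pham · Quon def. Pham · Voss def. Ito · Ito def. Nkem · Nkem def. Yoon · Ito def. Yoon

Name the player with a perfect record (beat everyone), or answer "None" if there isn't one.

Highest win total is Quon with 5 (out of 7 possible).
Quon lost to Ito, Sato, so no player went undefeated.

None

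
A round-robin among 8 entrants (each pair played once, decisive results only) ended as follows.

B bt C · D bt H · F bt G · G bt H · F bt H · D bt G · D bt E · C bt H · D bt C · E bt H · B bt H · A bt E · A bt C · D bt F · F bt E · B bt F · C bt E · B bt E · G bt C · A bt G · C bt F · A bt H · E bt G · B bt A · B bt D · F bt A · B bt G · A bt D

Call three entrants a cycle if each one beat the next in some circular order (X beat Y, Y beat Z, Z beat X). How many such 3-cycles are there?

4

Win totals: A 5, B 7, C 3, D 5, E 2, F 4, G 2, H 0.
An entrant with w wins dominates both others in C(w,2) triples; summing gives 10 + 21 + 3 + 10 + 1 + 6 + 1 + 0 = 52 transitive triples.
Total triples C(8,3) = 56, so cyclic triples = 56 − 52 = 4.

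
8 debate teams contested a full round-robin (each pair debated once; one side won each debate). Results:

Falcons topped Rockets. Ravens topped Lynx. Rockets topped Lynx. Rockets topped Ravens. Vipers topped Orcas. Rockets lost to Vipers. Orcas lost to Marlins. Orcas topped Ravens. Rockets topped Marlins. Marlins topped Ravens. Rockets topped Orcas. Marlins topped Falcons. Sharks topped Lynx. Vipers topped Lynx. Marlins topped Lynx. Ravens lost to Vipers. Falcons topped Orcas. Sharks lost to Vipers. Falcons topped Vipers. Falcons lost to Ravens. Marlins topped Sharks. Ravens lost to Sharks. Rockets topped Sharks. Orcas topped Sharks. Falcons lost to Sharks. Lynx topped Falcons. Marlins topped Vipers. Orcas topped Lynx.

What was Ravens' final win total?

2

Ravens' results: beat Falcons, Lynx; lost to Orcas, Marlins, Vipers, Rockets, Sharks.
That is 2 wins.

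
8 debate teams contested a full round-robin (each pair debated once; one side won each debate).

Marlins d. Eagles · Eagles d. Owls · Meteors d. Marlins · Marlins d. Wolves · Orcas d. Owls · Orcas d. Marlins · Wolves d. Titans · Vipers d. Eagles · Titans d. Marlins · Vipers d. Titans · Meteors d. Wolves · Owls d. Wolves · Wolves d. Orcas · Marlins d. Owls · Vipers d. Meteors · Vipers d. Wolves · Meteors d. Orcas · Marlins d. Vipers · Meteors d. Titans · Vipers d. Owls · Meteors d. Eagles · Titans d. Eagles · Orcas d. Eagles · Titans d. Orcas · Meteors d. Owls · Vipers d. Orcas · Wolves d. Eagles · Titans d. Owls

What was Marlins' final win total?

4

Marlins' results: beat Owls, Eagles, Wolves, Vipers; lost to Meteors, Orcas, Titans.
That is 4 wins.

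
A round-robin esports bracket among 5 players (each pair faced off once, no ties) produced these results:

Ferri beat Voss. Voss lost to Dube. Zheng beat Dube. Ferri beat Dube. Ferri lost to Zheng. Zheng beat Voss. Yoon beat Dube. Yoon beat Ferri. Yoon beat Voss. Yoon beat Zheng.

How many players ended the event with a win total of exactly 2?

1

Win totals: Dube 1, Yoon 4, Ferri 2, Zheng 3, Voss 0.
Exactly 2: Ferri — 1 player.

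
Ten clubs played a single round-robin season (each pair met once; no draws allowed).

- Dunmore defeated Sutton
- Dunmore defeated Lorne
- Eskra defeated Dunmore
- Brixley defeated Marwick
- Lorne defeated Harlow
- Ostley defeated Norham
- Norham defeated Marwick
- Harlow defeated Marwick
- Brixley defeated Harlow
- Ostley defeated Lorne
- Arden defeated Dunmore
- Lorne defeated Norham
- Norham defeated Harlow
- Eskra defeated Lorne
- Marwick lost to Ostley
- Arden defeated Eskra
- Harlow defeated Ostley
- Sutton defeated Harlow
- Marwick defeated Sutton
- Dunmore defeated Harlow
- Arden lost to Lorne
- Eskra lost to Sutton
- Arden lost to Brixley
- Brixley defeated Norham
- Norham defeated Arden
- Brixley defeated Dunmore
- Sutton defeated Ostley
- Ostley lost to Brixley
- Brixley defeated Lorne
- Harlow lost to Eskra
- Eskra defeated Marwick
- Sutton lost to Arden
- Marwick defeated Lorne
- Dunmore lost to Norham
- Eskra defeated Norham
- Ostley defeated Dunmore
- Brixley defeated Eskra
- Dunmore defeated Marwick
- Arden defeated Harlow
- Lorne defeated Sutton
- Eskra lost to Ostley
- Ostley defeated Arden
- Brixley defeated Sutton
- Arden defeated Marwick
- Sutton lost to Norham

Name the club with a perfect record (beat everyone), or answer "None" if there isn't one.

Brixley has 9 wins out of 9 opponents — a perfect record.

Brixley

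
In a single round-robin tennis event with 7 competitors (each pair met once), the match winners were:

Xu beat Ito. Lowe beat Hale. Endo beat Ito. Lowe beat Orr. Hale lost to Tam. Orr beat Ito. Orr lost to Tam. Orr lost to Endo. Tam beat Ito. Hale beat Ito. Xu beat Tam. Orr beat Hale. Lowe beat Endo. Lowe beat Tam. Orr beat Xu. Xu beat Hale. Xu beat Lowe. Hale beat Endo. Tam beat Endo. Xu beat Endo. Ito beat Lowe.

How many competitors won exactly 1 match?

Win totals: Orr 3, Ito 1, Lowe 4, Hale 2, Endo 2, Xu 5, Tam 4.
Exactly 1: Ito — 1 competitor.

1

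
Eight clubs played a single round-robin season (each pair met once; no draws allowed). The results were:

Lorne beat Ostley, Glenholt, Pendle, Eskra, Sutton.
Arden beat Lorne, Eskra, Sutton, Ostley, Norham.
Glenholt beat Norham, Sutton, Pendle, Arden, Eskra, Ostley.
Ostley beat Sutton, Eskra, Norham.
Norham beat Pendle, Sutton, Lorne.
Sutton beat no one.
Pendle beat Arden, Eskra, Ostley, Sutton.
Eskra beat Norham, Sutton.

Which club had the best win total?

Glenholt

Win totals: Lorne 5, Arden 5, Pendle 4, Eskra 2, Ostley 3, Sutton 0, Glenholt 6, Norham 3.
Glenholt leads with 6 wins (next highest: 5).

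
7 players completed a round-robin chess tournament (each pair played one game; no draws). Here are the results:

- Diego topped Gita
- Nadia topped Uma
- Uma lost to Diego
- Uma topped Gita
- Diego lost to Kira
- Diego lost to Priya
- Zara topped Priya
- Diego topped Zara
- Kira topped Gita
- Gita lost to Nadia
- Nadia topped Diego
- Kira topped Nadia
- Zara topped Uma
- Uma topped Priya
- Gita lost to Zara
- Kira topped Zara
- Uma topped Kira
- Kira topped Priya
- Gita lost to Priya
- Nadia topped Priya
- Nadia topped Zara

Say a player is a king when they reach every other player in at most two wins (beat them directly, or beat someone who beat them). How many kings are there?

3

Uma reaches everyone (king).
Zara cannot reach Nadia in two steps.
Gita cannot reach Uma, Zara, Nadia, Kira, Priya, Diego in two steps.
Nadia reaches everyone (king).
Kira reaches everyone (king).
Priya cannot reach Nadia, Kira in two steps.
Diego cannot reach Nadia in two steps.
Kings: Uma, Nadia, Kira — 3.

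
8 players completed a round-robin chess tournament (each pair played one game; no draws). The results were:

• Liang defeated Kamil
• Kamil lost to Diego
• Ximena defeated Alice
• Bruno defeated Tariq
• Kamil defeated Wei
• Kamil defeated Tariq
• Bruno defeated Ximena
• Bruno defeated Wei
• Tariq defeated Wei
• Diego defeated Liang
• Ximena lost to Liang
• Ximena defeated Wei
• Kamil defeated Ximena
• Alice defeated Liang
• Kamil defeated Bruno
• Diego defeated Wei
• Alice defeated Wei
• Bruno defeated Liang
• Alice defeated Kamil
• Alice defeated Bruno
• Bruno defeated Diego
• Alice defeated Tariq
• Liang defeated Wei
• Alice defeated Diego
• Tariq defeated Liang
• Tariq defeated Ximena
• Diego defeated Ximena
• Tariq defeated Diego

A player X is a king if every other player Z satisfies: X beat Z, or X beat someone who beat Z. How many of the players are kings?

Ximena reaches everyone (king).
Kamil reaches everyone (king).
Tariq cannot reach Bruno in two steps.
Bruno reaches everyone (king).
Alice reaches everyone (king).
Wei cannot reach Ximena, Kamil, Tariq, Bruno, Alice, Liang, Diego in two steps.
Liang cannot reach Diego in two steps.
Diego reaches everyone (king).
Kings: Ximena, Kamil, Bruno, Alice, Diego — 5.

5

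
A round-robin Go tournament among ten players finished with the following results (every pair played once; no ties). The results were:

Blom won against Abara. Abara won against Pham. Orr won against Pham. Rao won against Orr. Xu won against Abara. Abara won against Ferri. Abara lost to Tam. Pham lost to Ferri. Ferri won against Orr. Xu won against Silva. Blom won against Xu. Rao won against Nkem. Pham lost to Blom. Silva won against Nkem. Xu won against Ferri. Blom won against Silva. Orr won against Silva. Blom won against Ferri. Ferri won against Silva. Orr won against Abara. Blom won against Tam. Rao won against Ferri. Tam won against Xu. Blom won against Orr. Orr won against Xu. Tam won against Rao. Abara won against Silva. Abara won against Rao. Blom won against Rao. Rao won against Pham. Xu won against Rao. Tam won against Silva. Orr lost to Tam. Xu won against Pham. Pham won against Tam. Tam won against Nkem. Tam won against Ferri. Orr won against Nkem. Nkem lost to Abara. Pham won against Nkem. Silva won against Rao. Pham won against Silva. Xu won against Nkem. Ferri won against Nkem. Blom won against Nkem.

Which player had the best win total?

Blom

Win totals: Abara 5, Ferri 4, Nkem 0, Pham 3, Orr 5, Tam 7, Silva 2, Xu 6, Blom 9, Rao 4.
Blom leads with 9 wins (next highest: 7).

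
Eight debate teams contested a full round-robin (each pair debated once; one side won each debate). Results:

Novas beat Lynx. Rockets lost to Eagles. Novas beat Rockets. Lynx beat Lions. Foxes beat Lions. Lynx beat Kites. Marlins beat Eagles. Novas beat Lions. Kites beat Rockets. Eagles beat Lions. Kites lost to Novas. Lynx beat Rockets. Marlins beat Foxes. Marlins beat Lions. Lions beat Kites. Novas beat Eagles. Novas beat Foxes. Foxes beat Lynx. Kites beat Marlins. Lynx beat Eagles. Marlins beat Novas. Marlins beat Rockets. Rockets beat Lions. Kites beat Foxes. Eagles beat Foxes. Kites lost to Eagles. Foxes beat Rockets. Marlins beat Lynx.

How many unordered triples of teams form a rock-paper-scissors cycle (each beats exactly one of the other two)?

Win totals: Marlins 6, Lynx 4, Kites 3, Eagles 4, Lions 1, Novas 6, Foxes 3, Rockets 1.
A team with w wins dominates both others in C(w,2) triples; summing gives 15 + 6 + 3 + 6 + 0 + 15 + 3 + 0 = 48 transitive triples.
Total triples C(8,3) = 56, so cyclic triples = 56 − 48 = 8.

8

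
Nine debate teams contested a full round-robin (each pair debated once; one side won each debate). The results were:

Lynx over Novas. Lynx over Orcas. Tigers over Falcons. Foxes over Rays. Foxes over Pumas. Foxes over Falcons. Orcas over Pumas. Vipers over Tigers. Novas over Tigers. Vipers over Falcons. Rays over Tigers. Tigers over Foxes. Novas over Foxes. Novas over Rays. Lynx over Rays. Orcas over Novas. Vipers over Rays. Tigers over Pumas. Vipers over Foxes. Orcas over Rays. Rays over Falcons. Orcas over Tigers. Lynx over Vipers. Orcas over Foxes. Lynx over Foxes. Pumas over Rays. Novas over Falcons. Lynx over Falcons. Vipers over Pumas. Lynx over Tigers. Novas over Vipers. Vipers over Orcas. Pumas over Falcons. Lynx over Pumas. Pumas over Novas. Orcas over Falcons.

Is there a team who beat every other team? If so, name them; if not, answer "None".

Lynx

Lynx has 8 wins out of 8 opponents — a perfect record.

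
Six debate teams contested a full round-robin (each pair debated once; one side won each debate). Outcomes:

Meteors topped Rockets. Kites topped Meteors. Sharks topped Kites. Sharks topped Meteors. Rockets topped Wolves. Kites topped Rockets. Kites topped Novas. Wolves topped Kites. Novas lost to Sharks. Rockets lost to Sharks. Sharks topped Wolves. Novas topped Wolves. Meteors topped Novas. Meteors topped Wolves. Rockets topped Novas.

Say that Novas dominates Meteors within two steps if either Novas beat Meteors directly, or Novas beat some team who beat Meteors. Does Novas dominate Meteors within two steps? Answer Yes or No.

No

Novas did not beat Meteors directly.
Novas beat Wolves, but each of them lost to Meteors. No two-step path.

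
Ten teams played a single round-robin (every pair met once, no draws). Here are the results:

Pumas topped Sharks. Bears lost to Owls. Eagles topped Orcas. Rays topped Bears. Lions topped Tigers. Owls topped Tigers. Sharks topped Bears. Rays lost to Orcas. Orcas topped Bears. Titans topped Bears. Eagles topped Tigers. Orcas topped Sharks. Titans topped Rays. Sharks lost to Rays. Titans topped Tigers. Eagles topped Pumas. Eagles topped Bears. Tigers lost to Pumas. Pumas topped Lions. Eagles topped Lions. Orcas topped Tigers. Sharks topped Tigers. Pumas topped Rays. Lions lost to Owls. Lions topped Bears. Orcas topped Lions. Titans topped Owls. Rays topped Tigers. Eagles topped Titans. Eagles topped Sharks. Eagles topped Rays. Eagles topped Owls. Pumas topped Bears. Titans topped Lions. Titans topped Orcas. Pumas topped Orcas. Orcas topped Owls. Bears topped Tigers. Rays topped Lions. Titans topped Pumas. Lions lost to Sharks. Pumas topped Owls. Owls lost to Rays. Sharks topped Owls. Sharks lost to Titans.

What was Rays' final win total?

5

Rays' results: beat Tigers, Sharks, Lions, Bears, Owls; lost to Eagles, Orcas, Titans, Pumas.
That is 5 wins.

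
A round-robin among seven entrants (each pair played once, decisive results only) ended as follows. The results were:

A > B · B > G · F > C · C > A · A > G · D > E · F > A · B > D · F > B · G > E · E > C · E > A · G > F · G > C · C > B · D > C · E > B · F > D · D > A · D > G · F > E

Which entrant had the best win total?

F

Win totals: A 2, B 2, C 2, D 4, E 3, F 5, G 3.
F leads with 5 wins (next highest: 4).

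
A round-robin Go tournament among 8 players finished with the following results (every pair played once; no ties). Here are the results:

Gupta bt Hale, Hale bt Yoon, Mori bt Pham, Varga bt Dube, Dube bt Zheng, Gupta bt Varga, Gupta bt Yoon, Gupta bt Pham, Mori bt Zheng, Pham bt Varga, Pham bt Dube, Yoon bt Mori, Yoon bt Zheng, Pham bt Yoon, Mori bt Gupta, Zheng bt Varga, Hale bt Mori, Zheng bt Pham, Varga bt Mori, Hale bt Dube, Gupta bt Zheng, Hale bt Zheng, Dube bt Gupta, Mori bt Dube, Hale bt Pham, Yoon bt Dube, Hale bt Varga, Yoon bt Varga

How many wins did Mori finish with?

4

Mori's results: beat Zheng, Gupta, Dube, Pham; lost to Varga, Yoon, Hale.
That is 4 wins.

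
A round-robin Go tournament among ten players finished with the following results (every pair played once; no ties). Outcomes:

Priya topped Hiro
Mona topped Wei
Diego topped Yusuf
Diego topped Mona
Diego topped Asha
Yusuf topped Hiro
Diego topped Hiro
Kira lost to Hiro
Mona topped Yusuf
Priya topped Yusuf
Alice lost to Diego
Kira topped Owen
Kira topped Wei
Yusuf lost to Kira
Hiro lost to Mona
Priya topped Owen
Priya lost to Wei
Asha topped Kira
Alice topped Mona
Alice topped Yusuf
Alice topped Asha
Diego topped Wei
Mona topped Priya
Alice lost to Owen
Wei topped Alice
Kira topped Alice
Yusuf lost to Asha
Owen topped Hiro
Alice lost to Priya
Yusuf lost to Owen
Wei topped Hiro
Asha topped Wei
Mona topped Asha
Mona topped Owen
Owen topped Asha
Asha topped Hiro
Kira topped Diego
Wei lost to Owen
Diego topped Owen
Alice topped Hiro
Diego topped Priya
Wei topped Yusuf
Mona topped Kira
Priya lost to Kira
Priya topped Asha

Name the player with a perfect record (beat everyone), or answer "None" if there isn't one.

Highest win total is Diego with 8 (out of 9 possible).
Diego lost to Kira, so no player went undefeated.

None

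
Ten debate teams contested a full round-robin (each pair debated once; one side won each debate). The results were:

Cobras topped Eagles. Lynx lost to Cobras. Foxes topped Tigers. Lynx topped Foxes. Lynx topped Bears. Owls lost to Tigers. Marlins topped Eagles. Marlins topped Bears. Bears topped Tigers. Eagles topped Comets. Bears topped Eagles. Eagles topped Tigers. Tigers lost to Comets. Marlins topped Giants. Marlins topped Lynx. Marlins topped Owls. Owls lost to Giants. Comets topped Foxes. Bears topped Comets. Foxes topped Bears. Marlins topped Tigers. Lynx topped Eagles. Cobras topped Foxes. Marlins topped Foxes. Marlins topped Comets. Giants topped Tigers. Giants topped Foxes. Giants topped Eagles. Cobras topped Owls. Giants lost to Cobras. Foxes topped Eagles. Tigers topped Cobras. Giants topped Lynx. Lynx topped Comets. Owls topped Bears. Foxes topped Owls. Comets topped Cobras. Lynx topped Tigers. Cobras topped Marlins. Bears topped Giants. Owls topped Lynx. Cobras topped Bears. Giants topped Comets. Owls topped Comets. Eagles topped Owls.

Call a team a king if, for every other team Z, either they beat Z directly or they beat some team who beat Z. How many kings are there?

4

Giants cannot reach Marlins in two steps.
Tigers reaches everyone (king).
Comets reaches everyone (king).
Owls cannot reach Marlins in two steps.
Cobras reaches everyone (king).
Foxes cannot reach Marlins in two steps.
Bears cannot reach Marlins in two steps.
Marlins reaches everyone (king).
Eagles cannot reach Giants, Marlins in two steps.
Lynx cannot reach Marlins in two steps.
Kings: Tigers, Comets, Cobras, Marlins — 4.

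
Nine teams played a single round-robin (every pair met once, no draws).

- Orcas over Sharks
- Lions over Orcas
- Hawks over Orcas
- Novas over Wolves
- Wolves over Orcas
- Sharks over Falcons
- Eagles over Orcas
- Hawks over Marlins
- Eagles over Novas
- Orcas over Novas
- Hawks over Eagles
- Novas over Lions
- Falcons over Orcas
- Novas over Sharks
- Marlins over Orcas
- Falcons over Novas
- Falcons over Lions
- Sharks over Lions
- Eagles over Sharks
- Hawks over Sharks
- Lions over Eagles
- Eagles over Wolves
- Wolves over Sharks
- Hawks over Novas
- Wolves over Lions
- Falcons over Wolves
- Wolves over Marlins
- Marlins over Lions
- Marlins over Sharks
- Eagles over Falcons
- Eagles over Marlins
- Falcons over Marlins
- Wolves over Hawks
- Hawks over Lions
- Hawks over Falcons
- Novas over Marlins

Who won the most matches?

Win totals: Orcas 2, Lions 2, Hawks 7, Wolves 5, Falcons 5, Eagles 6, Marlins 3, Novas 4, Sharks 2.
Hawks leads with 7 wins (next highest: 6).

Hawks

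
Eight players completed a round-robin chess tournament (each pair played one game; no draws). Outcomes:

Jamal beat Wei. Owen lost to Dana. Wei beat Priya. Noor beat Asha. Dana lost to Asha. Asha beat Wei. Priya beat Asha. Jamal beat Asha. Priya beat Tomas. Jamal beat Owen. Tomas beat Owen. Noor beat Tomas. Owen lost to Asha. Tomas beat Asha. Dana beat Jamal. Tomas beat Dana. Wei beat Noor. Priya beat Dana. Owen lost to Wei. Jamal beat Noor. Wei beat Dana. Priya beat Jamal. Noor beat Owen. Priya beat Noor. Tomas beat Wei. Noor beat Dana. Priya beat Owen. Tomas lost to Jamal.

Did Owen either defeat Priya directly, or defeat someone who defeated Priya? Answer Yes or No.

No

Owen did not beat Priya directly.
Owen beat no one, so there is no intermediate player.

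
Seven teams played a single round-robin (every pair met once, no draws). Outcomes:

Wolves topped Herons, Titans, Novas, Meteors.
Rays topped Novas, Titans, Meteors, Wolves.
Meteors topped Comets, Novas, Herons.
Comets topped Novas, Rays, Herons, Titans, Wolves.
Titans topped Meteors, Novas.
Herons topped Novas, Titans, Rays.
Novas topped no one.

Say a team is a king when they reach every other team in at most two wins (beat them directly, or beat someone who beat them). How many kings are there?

4

Herons cannot reach Comets in two steps.
Rays reaches everyone (king).
Wolves reaches everyone (king).
Novas cannot reach Herons, Rays, Wolves, Titans, Comets, Meteors in two steps.
Titans cannot reach Rays, Wolves in two steps.
Comets reaches everyone (king).
Meteors reaches everyone (king).
Kings: Rays, Wolves, Comets, Meteors — 4.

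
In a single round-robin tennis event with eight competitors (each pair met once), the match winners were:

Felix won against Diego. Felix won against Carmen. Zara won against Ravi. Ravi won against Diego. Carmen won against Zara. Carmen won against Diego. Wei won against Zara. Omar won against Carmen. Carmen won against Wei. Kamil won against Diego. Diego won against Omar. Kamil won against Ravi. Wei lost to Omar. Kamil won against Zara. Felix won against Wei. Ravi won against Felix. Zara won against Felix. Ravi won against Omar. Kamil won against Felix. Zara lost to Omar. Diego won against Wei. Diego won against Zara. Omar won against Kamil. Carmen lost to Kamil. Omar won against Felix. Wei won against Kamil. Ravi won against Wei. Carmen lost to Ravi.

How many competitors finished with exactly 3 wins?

Win totals: Ravi 5, Diego 3, Kamil 5, Wei 2, Carmen 3, Felix 3, Zara 2, Omar 5.
Exactly 3: Diego, Carmen, Felix — 3 competitors.

3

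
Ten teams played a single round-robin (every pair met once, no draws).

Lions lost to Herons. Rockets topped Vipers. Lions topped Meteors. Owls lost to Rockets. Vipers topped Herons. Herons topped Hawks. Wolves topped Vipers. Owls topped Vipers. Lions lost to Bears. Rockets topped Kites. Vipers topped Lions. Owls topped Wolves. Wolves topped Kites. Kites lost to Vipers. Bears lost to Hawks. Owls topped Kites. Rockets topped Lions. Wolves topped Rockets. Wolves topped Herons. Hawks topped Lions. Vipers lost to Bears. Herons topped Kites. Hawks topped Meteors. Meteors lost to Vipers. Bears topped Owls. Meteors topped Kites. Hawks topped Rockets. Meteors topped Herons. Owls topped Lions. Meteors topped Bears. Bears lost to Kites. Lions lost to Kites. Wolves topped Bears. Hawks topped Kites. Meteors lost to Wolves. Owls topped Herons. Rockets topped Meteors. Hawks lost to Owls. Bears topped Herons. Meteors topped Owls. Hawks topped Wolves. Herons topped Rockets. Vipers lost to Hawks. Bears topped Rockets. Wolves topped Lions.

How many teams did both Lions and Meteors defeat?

0

Lions beat: Meteors.
Meteors beat: Owls, Herons, Bears, Kites.
No one was beaten by both.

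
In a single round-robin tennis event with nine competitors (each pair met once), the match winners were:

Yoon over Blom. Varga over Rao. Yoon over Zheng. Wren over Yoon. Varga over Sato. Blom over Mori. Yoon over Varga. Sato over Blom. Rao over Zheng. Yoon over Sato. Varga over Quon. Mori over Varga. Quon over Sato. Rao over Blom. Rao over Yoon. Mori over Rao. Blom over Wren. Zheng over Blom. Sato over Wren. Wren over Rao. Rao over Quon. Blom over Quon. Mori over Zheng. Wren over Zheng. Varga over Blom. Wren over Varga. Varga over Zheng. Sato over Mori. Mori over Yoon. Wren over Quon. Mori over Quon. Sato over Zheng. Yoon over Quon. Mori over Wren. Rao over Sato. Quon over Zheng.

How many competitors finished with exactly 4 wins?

1

Win totals: Wren 5, Blom 3, Quon 2, Yoon 5, Mori 6, Rao 5, Varga 5, Sato 4, Zheng 1.
Exactly 4: Sato — 1 competitor.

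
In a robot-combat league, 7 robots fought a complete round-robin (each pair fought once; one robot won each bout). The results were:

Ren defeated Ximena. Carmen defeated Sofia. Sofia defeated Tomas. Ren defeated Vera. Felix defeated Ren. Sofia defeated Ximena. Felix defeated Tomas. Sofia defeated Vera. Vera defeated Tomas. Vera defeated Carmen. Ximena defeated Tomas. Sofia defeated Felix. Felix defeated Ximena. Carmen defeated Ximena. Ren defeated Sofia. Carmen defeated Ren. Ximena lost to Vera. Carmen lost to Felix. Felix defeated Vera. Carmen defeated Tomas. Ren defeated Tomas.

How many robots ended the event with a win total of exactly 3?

1

Win totals: Ximena 1, Carmen 4, Ren 4, Sofia 4, Tomas 0, Vera 3, Felix 5.
Exactly 3: Vera — 1 robot.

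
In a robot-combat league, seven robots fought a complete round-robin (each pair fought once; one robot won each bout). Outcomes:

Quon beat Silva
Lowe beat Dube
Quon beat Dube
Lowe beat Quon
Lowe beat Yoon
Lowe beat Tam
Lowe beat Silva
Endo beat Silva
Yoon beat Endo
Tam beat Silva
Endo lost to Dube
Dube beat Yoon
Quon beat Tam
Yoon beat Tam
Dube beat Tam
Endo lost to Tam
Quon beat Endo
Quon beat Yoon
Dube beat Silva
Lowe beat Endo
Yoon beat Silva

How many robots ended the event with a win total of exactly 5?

1

Win totals: Endo 1, Quon 5, Silva 0, Tam 2, Yoon 3, Lowe 6, Dube 4.
Exactly 5: Quon — 1 robot.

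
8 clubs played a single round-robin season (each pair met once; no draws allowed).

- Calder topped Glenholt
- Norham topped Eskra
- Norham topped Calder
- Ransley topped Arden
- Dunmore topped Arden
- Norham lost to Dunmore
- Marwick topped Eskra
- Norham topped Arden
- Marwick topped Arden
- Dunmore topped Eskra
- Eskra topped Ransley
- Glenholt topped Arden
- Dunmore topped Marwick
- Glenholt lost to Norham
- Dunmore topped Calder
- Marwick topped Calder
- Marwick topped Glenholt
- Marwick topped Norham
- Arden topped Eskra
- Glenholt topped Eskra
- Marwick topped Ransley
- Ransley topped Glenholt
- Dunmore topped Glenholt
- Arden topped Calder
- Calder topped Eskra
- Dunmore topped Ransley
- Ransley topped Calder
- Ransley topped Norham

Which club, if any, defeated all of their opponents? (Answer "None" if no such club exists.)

Dunmore has 7 wins out of 7 opponents — a perfect record.

Dunmore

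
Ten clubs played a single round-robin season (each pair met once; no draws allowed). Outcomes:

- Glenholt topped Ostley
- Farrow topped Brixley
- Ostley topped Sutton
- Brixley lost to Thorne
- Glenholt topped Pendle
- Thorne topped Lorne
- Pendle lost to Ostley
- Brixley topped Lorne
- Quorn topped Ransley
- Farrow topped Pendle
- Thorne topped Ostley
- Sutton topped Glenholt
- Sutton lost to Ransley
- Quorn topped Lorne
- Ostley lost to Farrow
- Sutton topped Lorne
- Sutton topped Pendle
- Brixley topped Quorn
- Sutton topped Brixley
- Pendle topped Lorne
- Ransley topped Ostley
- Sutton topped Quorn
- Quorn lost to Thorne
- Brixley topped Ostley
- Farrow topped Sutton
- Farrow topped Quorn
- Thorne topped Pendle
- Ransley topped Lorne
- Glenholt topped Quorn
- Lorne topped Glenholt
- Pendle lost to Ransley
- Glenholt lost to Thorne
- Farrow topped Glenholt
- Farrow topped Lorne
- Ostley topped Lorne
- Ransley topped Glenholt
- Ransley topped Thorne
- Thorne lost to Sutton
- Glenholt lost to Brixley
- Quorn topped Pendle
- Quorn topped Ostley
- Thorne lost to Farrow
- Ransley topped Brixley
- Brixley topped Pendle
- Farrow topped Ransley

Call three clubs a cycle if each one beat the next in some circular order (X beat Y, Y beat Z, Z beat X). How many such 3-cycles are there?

Win totals: Quorn 4, Lorne 1, Glenholt 3, Pendle 1, Thorne 6, Ostley 3, Farrow 9, Brixley 5, Ransley 7, Sutton 6.
A club with w wins dominates both others in C(w,2) triples; summing gives 6 + 0 + 3 + 0 + 15 + 3 + 36 + 10 + 21 + 15 = 109 transitive triples.
Total triples C(10,3) = 120, so cyclic triples = 120 − 109 = 11.

11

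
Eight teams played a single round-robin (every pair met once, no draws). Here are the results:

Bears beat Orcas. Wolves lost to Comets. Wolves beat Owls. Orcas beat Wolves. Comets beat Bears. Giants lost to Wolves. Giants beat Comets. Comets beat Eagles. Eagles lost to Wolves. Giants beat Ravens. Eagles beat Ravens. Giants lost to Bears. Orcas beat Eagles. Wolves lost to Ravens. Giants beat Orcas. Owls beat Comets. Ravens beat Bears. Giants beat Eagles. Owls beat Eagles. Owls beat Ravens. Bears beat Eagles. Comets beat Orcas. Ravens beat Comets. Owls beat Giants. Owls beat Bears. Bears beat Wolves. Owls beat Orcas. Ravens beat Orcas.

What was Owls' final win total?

Owls' results: beat Orcas, Eagles, Comets, Ravens, Bears, Giants; lost to Wolves.
That is 6 wins.

6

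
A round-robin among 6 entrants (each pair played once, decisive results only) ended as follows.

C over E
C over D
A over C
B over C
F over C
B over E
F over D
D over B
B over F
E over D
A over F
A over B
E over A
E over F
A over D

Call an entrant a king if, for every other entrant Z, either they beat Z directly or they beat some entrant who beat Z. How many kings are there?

4

A reaches everyone (king).
B reaches everyone (king).
C reaches everyone (king).
D cannot reach A in two steps.
E reaches everyone (king).
F cannot reach A in two steps.
Kings: A, B, C, E — 4.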